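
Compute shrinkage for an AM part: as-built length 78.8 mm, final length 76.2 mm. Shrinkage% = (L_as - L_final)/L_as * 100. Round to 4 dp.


Shrinkage = ((78.8-76.2)/78.8)*100 = 3.2995 %


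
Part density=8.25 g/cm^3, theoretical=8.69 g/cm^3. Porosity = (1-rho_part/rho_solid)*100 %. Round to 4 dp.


Porosity = (1-8.25/8.69)*100 = 5.0633 %


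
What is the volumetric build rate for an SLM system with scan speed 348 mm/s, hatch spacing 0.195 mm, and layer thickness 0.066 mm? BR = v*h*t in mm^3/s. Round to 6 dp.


Rate = 348 * 0.195 * 0.066 = 4.47876 mm^3/s


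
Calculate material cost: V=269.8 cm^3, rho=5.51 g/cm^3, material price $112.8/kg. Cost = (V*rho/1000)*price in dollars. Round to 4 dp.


Mass = 269.8*5.51/1000 = 1.486598 kg
Cost = 1.486598 * 112.8 = 167.6883 $


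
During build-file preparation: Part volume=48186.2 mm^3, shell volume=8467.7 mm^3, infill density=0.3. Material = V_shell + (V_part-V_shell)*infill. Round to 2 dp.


V_infill = (48186.2 - 8467.7) * 0.3 = 11915.55
V_total = 8467.7 + 11915.55 = 20383.25 mm^3


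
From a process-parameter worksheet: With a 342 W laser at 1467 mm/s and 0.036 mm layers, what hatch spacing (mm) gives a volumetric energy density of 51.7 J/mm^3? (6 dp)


h = 342 / (51.7*1467*0.036) = 0.125257 mm


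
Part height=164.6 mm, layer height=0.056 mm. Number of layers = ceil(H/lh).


Layers = ceil(164.6/0.056) = 2940


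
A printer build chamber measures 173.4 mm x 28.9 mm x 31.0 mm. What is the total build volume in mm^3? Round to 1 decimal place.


V = 173.4 * 28.9 * 31.0 = 155349.1 mm^3


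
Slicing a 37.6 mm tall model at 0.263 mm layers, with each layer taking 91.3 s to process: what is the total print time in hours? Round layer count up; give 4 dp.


Layers = ceil(37.6/0.263) = 143
t = 143 * 91.3 / 3600 = 3.6266 hrs


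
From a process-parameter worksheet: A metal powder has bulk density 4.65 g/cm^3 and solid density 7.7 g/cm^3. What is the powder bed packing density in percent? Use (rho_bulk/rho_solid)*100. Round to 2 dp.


Packing = (4.65/7.7)*100 = 60.39 %


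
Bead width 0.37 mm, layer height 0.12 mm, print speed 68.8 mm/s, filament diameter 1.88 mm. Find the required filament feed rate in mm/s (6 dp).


Q = 0.37 * 0.12 * 68.8 = 3.05472 mm^3/s
A_fil = pi*(1.88/2)^2 = 2.77591127 mm^2
v_feed = 3.05472 / 2.77591127 = 1.100439 mm/s


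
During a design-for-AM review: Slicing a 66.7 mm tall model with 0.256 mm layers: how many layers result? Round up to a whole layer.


Layers = ceil(66.7/0.256) = 261


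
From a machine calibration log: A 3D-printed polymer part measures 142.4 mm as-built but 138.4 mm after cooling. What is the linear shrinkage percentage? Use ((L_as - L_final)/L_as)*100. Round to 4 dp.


Shrinkage = ((142.4-138.4)/142.4)*100 = 2.809 %


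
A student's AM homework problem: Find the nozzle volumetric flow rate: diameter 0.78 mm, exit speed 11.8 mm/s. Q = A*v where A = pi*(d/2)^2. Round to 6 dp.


A = pi*(0.78/2)^2 = 0.47783624 mm^2
Q = 0.47783624 * 11.8 = 5.638468 mm^3/s


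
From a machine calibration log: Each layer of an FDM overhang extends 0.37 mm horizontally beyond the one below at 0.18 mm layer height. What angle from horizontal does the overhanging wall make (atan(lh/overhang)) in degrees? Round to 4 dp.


angle = atan(0.18/0.37) = 25.9423 degrees


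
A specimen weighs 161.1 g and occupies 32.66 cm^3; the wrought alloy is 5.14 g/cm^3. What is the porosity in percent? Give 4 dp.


rho_part = 161.1 / 32.66 = 4.93263931 g/cm^3
Porosity = (1 - 4.93263931/5.14)*100 = 4.0343 %


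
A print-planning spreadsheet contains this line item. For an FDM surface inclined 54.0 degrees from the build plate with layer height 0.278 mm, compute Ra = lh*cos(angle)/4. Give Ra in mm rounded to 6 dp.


Ra = 0.278 * cos(54.0) / 4 = 0.040851 mm


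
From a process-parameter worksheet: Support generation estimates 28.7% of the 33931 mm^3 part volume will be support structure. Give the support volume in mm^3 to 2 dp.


V_support = 33931 * 0.287 = 9738.2 mm^3


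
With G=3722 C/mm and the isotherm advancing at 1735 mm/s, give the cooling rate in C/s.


CR = 3722 * 1735 = 6457670 C/s


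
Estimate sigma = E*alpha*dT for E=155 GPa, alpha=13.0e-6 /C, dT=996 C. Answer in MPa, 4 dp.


sigma = 155*1000 * 13.0e-6 * 996 = 2006.94 MPa


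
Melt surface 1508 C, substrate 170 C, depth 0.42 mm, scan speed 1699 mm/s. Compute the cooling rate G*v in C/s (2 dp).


G = (1508-170)/0.42 = 3185.71428571 C/mm
CR = 3185.71428571 * 1699 = 5412528.57 C/s


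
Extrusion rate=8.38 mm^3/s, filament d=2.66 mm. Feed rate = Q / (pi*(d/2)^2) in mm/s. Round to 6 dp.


A = pi*(2.66/2)^2 = 5.557163
v = 8.38 / 5.557163 = 1.507964 mm/s


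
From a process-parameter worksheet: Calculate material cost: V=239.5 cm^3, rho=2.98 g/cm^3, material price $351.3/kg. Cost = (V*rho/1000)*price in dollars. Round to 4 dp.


Mass = 239.5*2.98/1000 = 0.71371 kg
Cost = 0.71371 * 351.3 = 250.7263 $


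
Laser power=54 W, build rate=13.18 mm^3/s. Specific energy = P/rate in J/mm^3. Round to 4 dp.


SE = 54 / 13.18 = 4.0971 J/mm^3


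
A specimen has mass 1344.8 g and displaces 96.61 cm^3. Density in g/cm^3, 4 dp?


rho = 1344.8 / 96.61 = 13.9199 g/cm^3


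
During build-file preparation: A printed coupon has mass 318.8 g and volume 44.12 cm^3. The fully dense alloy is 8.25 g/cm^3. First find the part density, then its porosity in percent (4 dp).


rho_part = 318.8 / 44.12 = 7.22574796 g/cm^3
Porosity = (1 - 7.22574796/8.25)*100 = 12.4152 %


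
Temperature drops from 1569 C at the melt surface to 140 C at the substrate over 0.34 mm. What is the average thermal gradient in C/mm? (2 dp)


G = (1569-140)/0.34 = 4202.94 C/mm


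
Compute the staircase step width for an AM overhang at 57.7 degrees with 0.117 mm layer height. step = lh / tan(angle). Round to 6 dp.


step = 0.117 / tan(57.7) = 0.073964 mm


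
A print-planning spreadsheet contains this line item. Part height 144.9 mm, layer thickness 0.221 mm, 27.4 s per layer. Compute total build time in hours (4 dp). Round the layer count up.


Layers = ceil(144.9/0.221) = 656
t = 656 * 27.4 / 3600 = 4.9929 hrs


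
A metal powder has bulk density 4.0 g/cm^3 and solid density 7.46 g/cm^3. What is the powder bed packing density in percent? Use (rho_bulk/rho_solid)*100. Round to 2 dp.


Packing = (4.0/7.46)*100 = 53.62 %


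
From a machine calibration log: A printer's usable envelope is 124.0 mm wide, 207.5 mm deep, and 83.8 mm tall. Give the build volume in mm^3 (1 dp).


V = 124.0 * 207.5 * 83.8 = 2156174.0 mm^3


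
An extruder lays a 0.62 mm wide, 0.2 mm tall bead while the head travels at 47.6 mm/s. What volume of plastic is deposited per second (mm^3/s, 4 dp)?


Rate = 0.62 * 0.2 * 47.6 = 5.9024 mm^3/s


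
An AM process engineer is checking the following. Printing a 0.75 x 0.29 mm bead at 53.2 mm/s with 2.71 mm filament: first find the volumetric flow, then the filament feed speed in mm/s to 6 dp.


Q = 0.75 * 0.29 * 53.2 = 11.571 mm^3/s
A_fil = pi*(2.71/2)^2 = 5.76804265 mm^2
v_feed = 11.571 / 5.76804265 = 2.006053 mm/s


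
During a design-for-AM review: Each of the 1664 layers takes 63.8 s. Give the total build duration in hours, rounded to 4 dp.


t = 1664 * 63.8 / 3600 = 29.4898 hrs


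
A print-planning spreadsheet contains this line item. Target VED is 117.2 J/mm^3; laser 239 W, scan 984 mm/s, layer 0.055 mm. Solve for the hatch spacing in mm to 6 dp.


h = 239 / (117.2*984*0.055) = 0.03768 mm


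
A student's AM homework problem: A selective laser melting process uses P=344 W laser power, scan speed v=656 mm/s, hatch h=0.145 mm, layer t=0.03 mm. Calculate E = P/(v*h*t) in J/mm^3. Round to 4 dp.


E = 344 / (656*0.145*0.03) = 120.5495 J/mm^3


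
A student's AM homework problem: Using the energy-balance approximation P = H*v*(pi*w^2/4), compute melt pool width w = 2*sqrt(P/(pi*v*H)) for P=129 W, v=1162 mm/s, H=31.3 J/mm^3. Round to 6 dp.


w = 2*sqrt(129/(pi*1162*31.3)) = 0.067201 mm


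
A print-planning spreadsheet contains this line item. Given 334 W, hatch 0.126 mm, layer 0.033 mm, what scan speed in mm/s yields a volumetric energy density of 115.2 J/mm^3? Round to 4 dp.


v = 334 / (115.2*0.126*0.033) = 697.2837 mm/s


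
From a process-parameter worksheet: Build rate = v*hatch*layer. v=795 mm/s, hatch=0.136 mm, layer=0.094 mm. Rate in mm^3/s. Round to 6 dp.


Rate = 795 * 0.136 * 0.094 = 10.16328 mm^3/s


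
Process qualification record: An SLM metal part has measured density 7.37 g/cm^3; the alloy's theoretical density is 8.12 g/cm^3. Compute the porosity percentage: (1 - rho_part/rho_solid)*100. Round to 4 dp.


Porosity = (1-7.37/8.12)*100 = 9.2365 %


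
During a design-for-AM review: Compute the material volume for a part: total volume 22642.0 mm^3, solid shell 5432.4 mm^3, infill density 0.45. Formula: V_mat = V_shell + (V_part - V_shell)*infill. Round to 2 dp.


V_infill = (22642.0 - 5432.4) * 0.45 = 7744.32
V_total = 5432.4 + 7744.32 = 13176.72 mm^3


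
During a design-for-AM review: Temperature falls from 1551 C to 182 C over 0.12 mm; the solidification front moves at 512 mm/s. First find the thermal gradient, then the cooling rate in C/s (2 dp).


G = (1551-182)/0.12 = 11408.33333333 C/mm
CR = 11408.33333333 * 512 = 5841066.67 C/s


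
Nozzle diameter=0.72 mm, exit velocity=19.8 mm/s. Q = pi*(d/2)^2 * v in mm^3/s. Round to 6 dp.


A = pi*(0.72/2)^2 = 0.40715041 mm^2
Q = 0.40715041 * 19.8 = 8.061578 mm^3/s


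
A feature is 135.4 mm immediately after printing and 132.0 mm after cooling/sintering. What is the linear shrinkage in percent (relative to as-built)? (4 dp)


Shrinkage = ((135.4-132.0)/135.4)*100 = 2.5111 %


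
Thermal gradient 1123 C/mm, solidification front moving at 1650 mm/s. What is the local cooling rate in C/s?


CR = 1123 * 1650 = 1852950 C/s


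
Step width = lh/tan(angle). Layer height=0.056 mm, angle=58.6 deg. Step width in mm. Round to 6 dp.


step = 0.056 / tan(58.6) = 0.034183 mm


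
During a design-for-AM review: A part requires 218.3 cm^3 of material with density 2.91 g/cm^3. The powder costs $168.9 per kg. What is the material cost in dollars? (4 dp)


Mass = 218.3*2.91/1000 = 0.635253 kg
Cost = 0.635253 * 168.9 = 107.2942 $


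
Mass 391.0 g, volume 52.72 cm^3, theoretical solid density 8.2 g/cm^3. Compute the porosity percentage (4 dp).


rho_part = 391.0 / 52.72 = 7.41654021 g/cm^3
Porosity = (1 - 7.41654021/8.2)*100 = 9.5544 %


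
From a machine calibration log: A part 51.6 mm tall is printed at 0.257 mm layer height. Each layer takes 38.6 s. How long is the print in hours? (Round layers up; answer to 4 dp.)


Layers = ceil(51.6/0.257) = 201
t = 201 * 38.6 / 3600 = 2.1552 hrs


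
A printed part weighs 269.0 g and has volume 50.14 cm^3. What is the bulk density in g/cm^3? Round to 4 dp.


rho = 269.0 / 50.14 = 5.365 g/cm^3


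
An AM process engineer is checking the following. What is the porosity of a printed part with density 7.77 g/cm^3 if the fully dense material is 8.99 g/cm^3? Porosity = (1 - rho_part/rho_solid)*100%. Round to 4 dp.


Porosity = (1-7.77/8.99)*100 = 13.5706 %


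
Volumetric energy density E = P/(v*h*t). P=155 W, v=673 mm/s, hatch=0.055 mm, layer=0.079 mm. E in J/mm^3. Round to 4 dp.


E = 155 / (673*0.055*0.079) = 53.0062 J/mm^3


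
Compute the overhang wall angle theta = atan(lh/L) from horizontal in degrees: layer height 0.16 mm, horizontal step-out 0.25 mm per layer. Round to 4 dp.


angle = atan(0.16/0.25) = 32.6192 degrees


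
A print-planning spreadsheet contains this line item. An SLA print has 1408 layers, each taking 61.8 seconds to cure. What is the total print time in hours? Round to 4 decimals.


t = 1408 * 61.8 / 3600 = 24.1707 hrs


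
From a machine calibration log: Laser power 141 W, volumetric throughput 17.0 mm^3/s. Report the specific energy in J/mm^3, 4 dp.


SE = 141 / 17.0 = 8.2941 J/mm^3


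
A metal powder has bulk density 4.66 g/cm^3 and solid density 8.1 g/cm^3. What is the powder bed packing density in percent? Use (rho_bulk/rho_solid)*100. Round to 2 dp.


Packing = (4.66/8.1)*100 = 57.53 %


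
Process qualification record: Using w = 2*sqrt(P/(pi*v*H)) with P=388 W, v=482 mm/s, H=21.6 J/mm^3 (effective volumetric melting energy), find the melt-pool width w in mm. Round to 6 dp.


w = 2*sqrt(388/(pi*482*21.6)) = 0.217831 mm


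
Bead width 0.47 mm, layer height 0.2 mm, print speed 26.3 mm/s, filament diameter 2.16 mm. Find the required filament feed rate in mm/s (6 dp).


Q = 0.47 * 0.2 * 26.3 = 2.4722 mm^3/s
A_fil = pi*(2.16/2)^2 = 3.66435367 mm^2
v_feed = 2.4722 / 3.66435367 = 0.674662 mm/s


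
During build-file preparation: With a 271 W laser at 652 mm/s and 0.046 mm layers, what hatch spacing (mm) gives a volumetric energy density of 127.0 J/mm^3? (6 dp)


h = 271 / (127.0*652*0.046) = 0.071148 mm


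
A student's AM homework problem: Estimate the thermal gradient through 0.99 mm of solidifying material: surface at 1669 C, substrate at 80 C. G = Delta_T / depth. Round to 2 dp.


G = (1669-80)/0.99 = 1605.05 C/mm


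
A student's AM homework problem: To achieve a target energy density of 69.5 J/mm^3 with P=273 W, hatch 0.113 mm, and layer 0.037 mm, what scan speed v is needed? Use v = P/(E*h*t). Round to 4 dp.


v = 273 / (69.5*0.113*0.037) = 939.5019 mm/s


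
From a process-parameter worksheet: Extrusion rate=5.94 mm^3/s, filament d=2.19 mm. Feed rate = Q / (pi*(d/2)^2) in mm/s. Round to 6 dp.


A = pi*(2.19/2)^2 = 3.766848
v = 5.94 / 3.766848 = 1.576915 mm/s


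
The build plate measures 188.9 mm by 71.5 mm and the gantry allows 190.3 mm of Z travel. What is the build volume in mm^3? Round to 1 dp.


V = 188.9 * 71.5 * 190.3 = 2570258.4 mm^3


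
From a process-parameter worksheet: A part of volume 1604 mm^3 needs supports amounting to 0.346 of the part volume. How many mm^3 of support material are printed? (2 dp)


V_support = 1604 * 0.346 = 554.98 mm^3


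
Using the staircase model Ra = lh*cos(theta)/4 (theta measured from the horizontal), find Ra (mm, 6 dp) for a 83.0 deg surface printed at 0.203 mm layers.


Ra = 0.203 * cos(83.0) / 4 = 0.006185 mm


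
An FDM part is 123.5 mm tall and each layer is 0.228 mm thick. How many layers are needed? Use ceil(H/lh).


Layers = ceil(123.5/0.228) = 542


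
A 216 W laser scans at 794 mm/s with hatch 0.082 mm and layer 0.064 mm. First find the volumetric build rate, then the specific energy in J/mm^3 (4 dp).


Build rate = 794 * 0.082 * 0.064 = 4.166912 mm^3/s
SE = 216 / 4.166912 = 51.8369 J/mm^3


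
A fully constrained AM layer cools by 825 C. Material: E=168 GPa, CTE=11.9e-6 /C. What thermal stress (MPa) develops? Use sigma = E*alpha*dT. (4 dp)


sigma = 168*1000 * 11.9e-6 * 825 = 1649.34 MPa


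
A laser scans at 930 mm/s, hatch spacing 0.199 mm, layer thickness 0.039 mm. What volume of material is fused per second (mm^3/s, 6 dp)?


Rate = 930 * 0.199 * 0.039 = 7.21773 mm^3/s


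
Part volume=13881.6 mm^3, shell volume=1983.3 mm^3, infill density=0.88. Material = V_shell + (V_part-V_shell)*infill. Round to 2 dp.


V_infill = (13881.6 - 1983.3) * 0.88 = 10470.5
V_total = 1983.3 + 10470.5 = 12453.8 mm^3


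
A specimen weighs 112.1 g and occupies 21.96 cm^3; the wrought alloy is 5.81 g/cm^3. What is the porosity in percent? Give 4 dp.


rho_part = 112.1 / 21.96 = 5.10473588 g/cm^3
Porosity = (1 - 5.10473588/5.81)*100 = 12.1388 %


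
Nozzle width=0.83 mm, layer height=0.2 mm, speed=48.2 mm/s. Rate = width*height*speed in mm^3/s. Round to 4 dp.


Rate = 0.83 * 0.2 * 48.2 = 8.0012 mm^3/s


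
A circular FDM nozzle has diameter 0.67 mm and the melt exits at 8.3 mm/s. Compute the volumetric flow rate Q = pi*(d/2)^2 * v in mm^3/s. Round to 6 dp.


A = pi*(0.67/2)^2 = 0.35256524 mm^2
Q = 0.35256524 * 8.3 = 2.926291 mm^3/s


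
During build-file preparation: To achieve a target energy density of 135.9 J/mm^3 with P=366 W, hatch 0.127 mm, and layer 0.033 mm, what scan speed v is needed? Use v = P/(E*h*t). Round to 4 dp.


v = 366 / (135.9*0.127*0.033) = 642.6048 mm/s


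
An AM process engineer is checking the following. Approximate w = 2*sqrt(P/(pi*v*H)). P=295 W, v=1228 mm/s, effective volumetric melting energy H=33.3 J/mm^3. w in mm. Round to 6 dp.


w = 2*sqrt(295/(pi*1228*33.3)) = 0.09584 mm


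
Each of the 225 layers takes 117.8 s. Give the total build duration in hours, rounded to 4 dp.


t = 225 * 117.8 / 3600 = 7.3625 hrs


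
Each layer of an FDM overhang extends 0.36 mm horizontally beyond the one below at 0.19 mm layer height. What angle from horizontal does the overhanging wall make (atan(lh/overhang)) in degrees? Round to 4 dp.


angle = atan(0.19/0.36) = 27.8241 degrees


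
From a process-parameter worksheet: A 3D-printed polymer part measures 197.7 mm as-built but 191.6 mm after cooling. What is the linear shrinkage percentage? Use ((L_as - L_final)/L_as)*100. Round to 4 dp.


Shrinkage = ((197.7-191.6)/197.7)*100 = 3.0855 %


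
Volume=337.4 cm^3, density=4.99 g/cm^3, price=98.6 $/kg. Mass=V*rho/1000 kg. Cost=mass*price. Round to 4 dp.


Mass = 337.4*4.99/1000 = 1.683626 kg
Cost = 1.683626 * 98.6 = 166.0055 $


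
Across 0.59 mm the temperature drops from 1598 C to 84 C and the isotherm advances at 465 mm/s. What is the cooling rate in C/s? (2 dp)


G = (1598-84)/0.59 = 2566.10169492 C/mm
CR = 2566.10169492 * 465 = 1193237.29 C/s


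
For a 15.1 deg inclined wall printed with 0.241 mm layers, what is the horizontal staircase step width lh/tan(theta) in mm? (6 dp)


step = 0.241 / tan(15.1) = 0.893186 mm


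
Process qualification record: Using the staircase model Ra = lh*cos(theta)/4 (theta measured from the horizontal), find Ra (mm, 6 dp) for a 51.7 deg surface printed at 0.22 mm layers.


Ra = 0.22 * cos(51.7) / 4 = 0.034088 mm


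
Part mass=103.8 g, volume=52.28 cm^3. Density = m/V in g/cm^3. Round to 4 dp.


rho = 103.8 / 52.28 = 1.9855 g/cm^3


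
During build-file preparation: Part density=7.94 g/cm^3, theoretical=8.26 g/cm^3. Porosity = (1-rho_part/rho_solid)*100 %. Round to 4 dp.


Porosity = (1-7.94/8.26)*100 = 3.8741 %


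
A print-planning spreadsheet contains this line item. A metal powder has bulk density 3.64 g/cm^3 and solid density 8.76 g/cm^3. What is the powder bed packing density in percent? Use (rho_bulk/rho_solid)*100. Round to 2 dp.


Packing = (3.64/8.76)*100 = 41.55 %


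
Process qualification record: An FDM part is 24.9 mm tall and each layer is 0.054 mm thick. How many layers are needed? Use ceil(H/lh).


Layers = ceil(24.9/0.054) = 462


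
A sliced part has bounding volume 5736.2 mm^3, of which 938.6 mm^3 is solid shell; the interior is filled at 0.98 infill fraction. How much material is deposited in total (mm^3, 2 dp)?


V_infill = (5736.2 - 938.6) * 0.98 = 4701.65
V_total = 938.6 + 4701.65 = 5640.25 mm^3


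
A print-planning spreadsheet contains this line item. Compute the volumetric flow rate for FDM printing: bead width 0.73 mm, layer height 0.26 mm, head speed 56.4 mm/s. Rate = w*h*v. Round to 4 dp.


Rate = 0.73 * 0.26 * 56.4 = 10.7047 mm^3/s


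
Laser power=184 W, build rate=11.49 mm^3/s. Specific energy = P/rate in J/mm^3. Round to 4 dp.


SE = 184 / 11.49 = 16.0139 J/mm^3


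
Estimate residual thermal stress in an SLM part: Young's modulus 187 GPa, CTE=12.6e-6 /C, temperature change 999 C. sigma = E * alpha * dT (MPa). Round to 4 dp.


sigma = 187*1000 * 12.6e-6 * 999 = 2353.8438 MPa


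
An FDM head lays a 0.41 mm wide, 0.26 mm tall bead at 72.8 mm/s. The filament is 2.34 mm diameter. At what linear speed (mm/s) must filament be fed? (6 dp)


Q = 0.41 * 0.26 * 72.8 = 7.76048 mm^3/s
A_fil = pi*(2.34/2)^2 = 4.30052618 mm^2
v_feed = 7.76048 / 4.30052618 = 1.804542 mm/s


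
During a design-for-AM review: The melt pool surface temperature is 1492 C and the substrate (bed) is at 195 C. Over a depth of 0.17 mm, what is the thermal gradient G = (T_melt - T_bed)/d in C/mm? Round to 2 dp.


G = (1492-195)/0.17 = 7629.41 C/mm


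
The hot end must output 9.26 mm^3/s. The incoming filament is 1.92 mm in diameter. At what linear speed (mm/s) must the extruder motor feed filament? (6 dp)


A = pi*(1.92/2)^2 = 2.895292
v = 9.26 / 2.895292 = 3.198296 mm/s


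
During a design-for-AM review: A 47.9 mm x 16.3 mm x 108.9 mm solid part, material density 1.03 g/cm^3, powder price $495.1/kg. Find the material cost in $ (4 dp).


V = 47.9 * 16.3 * 108.9 = 85025.853 mm^3 = 85.025853 cm^3
Mass = 85.025853 * 1.03 / 1000 = 0.08757663 kg
Cost = 0.08757663 * 495.1 = 43.3592 $


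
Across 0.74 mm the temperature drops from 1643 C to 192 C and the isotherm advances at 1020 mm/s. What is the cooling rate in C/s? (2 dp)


G = (1643-192)/0.74 = 1960.81081081 C/mm
CR = 1960.81081081 * 1020 = 2000027.03 C/s


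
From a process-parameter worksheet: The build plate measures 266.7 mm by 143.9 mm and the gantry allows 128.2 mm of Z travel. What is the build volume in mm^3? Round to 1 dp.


V = 266.7 * 143.9 * 128.2 = 4920076.3 mm^3


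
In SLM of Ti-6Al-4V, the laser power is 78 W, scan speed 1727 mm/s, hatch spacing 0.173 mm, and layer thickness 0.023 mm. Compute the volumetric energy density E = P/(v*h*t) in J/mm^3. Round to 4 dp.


E = 78 / (1727*0.173*0.023) = 11.3508 J/mm^3


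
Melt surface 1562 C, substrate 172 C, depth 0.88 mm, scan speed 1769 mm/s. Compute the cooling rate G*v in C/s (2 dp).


G = (1562-172)/0.88 = 1579.54545455 C/mm
CR = 1579.54545455 * 1769 = 2794215.91 C/s


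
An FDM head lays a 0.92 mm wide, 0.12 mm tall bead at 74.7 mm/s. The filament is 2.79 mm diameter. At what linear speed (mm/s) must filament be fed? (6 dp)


Q = 0.92 * 0.12 * 74.7 = 8.24688 mm^3/s
A_fil = pi*(2.79/2)^2 = 6.11361784 mm^2
v_feed = 8.24688 / 6.11361784 = 1.348936 mm/s


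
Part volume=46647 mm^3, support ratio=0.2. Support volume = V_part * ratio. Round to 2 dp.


V_support = 46647 * 0.2 = 9329.4 mm^3


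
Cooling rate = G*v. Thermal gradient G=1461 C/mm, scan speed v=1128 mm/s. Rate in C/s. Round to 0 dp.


CR = 1461 * 1128 = 1648008 C/s


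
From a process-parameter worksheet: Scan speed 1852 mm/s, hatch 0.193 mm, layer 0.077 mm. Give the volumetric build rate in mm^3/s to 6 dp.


Rate = 1852 * 0.193 * 0.077 = 27.522572 mm^3/s


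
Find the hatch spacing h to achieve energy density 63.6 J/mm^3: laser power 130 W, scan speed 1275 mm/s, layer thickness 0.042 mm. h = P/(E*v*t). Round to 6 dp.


h = 130 / (63.6*1275*0.042) = 0.03817 mm


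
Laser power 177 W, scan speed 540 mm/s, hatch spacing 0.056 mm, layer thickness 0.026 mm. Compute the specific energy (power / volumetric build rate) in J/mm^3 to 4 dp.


Build rate = 540 * 0.056 * 0.026 = 0.78624 mm^3/s
SE = 177 / 0.78624 = 225.1221 J/mm^3


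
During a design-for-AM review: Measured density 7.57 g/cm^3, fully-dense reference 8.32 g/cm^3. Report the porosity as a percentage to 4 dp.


Porosity = (1-7.57/8.32)*100 = 9.0144 %


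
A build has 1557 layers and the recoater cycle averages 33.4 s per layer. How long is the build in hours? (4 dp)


t = 1557 * 33.4 / 3600 = 14.4455 hrs


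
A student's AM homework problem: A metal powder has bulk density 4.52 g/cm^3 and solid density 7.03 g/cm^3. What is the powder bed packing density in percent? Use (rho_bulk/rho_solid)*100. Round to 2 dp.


Packing = (4.52/7.03)*100 = 64.3 %


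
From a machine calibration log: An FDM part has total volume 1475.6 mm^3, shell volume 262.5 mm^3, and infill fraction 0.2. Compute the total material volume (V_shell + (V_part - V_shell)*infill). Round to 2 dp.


V_infill = (1475.6 - 262.5) * 0.2 = 242.62
V_total = 262.5 + 242.62 = 505.12 mm^3


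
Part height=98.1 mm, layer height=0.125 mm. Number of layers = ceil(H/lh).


Layers = ceil(98.1/0.125) = 785


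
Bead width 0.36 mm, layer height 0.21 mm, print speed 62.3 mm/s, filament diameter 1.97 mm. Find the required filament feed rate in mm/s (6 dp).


Q = 0.36 * 0.21 * 62.3 = 4.70988 mm^3/s
A_fil = pi*(1.97/2)^2 = 3.04805173 mm^2
v_feed = 4.70988 / 3.04805173 = 1.54521 mm/s


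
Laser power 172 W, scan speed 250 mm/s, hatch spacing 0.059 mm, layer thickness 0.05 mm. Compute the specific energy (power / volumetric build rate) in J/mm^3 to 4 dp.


Build rate = 250 * 0.059 * 0.05 = 0.7375 mm^3/s
SE = 172 / 0.7375 = 233.2203 J/mm^3


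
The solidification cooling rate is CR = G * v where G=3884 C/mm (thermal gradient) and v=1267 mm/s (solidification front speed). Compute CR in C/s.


CR = 3884 * 1267 = 4921028 C/s


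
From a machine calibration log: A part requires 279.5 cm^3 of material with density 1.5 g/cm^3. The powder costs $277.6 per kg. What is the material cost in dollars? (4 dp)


Mass = 279.5*1.5/1000 = 0.41925 kg
Cost = 0.41925 * 277.6 = 116.3838 $


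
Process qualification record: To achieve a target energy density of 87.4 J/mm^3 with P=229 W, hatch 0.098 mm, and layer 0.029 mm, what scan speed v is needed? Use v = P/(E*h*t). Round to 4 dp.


v = 229 / (87.4*0.098*0.029) = 921.9343 mm/s


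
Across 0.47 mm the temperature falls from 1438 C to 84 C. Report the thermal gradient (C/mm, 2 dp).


G = (1438-84)/0.47 = 2880.85 C/mm


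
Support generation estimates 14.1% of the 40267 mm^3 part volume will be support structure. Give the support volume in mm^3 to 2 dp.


V_support = 40267 * 0.141 = 5677.65 mm^3


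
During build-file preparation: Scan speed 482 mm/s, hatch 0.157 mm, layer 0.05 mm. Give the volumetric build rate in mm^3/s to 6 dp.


Rate = 482 * 0.157 * 0.05 = 3.7837 mm^3/s


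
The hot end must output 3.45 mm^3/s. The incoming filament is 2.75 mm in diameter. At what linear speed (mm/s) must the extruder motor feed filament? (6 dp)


A = pi*(2.75/2)^2 = 5.939574
v = 3.45 / 5.939574 = 0.58085 mm/s


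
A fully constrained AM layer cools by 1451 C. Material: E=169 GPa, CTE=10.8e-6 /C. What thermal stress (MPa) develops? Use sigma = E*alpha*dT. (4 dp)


sigma = 169*1000 * 10.8e-6 * 1451 = 2648.3652 MPa


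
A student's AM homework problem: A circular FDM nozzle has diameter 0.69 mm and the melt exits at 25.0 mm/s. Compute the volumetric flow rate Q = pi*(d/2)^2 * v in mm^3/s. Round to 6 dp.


A = pi*(0.69/2)^2 = 0.37392807 mm^2
Q = 0.37392807 * 25.0 = 9.348202 mm^3/s


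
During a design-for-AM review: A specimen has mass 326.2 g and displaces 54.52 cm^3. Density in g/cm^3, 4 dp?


rho = 326.2 / 54.52 = 5.9831 g/cm^3


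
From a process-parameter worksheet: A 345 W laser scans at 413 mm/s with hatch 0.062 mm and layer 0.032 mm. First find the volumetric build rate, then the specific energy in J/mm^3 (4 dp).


Build rate = 413 * 0.062 * 0.032 = 0.819392 mm^3/s
SE = 345 / 0.819392 = 421.0439 J/mm^3


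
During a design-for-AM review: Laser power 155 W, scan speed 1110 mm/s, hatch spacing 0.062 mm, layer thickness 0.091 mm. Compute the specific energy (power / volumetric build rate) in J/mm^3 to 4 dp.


Build rate = 1110 * 0.062 * 0.091 = 6.26262 mm^3/s
SE = 155 / 6.26262 = 24.75 J/mm^3


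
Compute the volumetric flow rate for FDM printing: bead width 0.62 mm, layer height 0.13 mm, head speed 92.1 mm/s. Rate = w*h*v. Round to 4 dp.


Rate = 0.62 * 0.13 * 92.1 = 7.4233 mm^3/s


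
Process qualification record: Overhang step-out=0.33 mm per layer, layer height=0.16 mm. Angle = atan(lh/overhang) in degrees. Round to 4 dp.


angle = atan(0.16/0.33) = 25.8664 degrees


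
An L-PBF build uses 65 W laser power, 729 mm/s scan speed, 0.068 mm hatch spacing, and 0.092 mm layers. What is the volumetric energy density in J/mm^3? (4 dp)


E = 65 / (729*0.068*0.092) = 14.2524 J/mm^3


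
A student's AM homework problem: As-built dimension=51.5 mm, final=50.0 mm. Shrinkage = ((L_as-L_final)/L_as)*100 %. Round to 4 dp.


Shrinkage = ((51.5-50.0)/51.5)*100 = 2.9126 %


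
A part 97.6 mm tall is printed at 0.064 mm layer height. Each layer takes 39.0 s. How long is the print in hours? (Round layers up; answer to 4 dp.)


Layers = ceil(97.6/0.064) = 1525
t = 1525 * 39.0 / 3600 = 16.5208 hrs


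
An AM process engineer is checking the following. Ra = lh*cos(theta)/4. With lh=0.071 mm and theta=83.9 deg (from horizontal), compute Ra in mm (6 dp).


Ra = 0.071 * cos(83.9) / 4 = 0.001886 mm


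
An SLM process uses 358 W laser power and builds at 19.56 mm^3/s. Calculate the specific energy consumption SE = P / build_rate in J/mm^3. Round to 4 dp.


SE = 358 / 19.56 = 18.3027 J/mm^3


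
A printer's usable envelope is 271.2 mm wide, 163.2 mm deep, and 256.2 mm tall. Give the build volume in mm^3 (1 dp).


V = 271.2 * 163.2 * 256.2 = 11339371.0 mm^3


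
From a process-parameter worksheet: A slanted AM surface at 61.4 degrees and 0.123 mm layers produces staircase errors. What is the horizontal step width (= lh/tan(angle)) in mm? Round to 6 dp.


step = 0.123 / tan(61.4) = 0.067062 mm


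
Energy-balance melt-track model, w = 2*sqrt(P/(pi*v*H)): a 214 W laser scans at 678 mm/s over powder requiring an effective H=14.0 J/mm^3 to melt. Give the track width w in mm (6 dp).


w = 2*sqrt(214/(pi*678*14.0)) = 0.169427 mm


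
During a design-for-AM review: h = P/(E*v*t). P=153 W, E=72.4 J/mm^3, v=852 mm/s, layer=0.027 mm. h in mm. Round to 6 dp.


h = 153 / (72.4*852*0.027) = 0.091865 mm


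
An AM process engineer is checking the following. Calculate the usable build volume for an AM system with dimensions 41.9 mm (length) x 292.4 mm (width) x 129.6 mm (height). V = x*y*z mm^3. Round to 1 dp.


V = 41.9 * 292.4 * 129.6 = 1587802.2 mm^3


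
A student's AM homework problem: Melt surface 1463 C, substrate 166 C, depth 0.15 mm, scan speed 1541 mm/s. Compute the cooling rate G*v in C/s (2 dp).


G = (1463-166)/0.15 = 8646.66666667 C/mm
CR = 8646.66666667 * 1541 = 13324513.33 C/s


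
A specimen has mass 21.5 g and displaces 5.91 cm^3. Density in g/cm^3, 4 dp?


rho = 21.5 / 5.91 = 3.6379 g/cm^3


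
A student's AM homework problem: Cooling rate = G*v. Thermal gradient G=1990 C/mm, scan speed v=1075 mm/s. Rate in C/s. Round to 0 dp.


CR = 1990 * 1075 = 2139250 C/s


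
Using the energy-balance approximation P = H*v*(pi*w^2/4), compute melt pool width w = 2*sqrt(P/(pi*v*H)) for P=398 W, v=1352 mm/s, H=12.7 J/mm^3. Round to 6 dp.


w = 2*sqrt(398/(pi*1352*12.7)) = 0.171793 mm


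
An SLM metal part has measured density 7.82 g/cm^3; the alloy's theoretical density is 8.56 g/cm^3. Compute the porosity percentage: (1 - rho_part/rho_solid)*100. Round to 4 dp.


Porosity = (1-7.82/8.56)*100 = 8.6449 %


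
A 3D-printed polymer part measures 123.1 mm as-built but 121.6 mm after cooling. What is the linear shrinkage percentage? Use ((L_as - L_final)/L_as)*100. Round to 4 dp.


Shrinkage = ((123.1-121.6)/123.1)*100 = 1.2185 %


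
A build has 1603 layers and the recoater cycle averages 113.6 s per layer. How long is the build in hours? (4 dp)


t = 1603 * 113.6 / 3600 = 50.5836 hrs


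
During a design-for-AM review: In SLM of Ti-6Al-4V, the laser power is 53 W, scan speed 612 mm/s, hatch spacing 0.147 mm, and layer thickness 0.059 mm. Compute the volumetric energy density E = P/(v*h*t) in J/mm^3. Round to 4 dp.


E = 53 / (612*0.147*0.059) = 9.9852 J/mm^3


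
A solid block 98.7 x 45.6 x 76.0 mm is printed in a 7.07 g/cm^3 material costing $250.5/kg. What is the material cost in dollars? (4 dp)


V = 98.7 * 45.6 * 76.0 = 342054.72 mm^3 = 342.05472 cm^3
Mass = 342.05472 * 7.07 / 1000 = 2.41832687 kg
Cost = 2.41832687 * 250.5 = 605.7909 $


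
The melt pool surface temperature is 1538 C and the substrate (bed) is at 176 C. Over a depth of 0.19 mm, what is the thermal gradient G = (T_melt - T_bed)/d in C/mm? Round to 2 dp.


G = (1538-176)/0.19 = 7168.42 C/mm


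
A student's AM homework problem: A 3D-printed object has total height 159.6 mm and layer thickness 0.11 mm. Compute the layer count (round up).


Layers = ceil(159.6/0.11) = 1451


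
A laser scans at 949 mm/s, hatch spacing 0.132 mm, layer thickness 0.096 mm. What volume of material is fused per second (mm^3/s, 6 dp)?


Rate = 949 * 0.132 * 0.096 = 12.025728 mm^3/s


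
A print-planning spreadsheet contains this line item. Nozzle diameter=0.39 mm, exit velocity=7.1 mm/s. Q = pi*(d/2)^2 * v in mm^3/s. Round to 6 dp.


A = pi*(0.39/2)^2 = 0.11945906 mm^2
Q = 0.11945906 * 7.1 = 0.848159 mm^3/s


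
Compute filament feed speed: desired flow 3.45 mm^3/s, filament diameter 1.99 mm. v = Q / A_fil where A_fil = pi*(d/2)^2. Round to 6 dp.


A = pi*(1.99/2)^2 = 3.110255
v = 3.45 / 3.110255 = 1.109234 mm/s


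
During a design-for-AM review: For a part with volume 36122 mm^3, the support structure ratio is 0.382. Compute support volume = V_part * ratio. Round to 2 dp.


V_support = 36122 * 0.382 = 13798.6 mm^3


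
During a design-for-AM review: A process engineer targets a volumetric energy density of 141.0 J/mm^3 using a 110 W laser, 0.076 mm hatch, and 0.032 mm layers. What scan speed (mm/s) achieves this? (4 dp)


v = 110 / (141.0*0.076*0.032) = 320.782 mm/s


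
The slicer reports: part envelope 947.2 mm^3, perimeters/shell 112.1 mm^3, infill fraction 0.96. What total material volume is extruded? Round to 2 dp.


V_infill = (947.2 - 112.1) * 0.96 = 801.7
V_total = 112.1 + 801.7 = 913.8 mm^3


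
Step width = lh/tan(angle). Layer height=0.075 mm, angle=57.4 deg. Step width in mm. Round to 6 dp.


step = 0.075 / tan(57.4) = 0.047965 mm


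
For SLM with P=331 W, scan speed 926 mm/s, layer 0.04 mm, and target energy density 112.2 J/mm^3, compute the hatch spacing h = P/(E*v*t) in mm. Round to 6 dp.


h = 331 / (112.2*926*0.04) = 0.079646 mm


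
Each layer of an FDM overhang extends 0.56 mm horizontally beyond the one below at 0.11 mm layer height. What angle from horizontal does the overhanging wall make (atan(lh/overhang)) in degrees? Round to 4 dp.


angle = atan(0.11/0.56) = 11.113 degrees


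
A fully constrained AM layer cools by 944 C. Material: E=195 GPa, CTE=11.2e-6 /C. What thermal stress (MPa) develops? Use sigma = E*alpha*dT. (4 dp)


sigma = 195*1000 * 11.2e-6 * 944 = 2061.696 MPa


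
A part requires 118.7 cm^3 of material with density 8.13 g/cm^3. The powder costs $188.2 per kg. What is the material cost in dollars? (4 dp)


Mass = 118.7*8.13/1000 = 0.965031 kg
Cost = 0.965031 * 188.2 = 181.6188 $


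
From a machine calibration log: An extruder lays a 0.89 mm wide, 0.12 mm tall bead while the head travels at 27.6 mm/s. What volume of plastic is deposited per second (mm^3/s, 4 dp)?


Rate = 0.89 * 0.12 * 27.6 = 2.9477 mm^3/s


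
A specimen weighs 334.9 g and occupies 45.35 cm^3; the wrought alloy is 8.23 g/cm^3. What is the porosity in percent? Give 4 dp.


rho_part = 334.9 / 45.35 = 7.38478501 g/cm^3
Porosity = (1 - 7.38478501/8.23)*100 = 10.2699 %


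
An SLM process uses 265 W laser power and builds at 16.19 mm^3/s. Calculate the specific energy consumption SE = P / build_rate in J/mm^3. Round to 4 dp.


SE = 265 / 16.19 = 16.3681 J/mm^3


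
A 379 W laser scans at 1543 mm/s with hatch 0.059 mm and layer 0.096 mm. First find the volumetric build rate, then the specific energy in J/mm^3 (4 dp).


Build rate = 1543 * 0.059 * 0.096 = 8.739552 mm^3/s
SE = 379 / 8.739552 = 43.3661 J/mm^3


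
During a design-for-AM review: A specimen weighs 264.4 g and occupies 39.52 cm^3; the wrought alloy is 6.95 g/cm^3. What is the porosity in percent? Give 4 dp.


rho_part = 264.4 / 39.52 = 6.6902834 g/cm^3
Porosity = (1 - 6.6902834/6.95)*100 = 3.7369 %


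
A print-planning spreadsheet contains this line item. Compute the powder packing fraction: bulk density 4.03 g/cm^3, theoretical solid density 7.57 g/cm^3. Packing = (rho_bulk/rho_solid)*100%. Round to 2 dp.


Packing = (4.03/7.57)*100 = 53.24 %


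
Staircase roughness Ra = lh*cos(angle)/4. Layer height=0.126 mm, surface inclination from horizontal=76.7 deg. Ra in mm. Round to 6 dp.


Ra = 0.126 * cos(76.7) / 4 = 0.007247 mm


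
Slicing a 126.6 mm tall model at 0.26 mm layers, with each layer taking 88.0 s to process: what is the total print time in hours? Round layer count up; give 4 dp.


Layers = ceil(126.6/0.26) = 487
t = 487 * 88.0 / 3600 = 11.9044 hrs


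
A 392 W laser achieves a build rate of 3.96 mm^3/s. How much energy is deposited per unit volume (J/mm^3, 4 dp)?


SE = 392 / 3.96 = 98.9899 J/mm^3


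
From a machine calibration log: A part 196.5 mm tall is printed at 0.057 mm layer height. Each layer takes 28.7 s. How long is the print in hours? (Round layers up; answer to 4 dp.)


Layers = ceil(196.5/0.057) = 3448
t = 3448 * 28.7 / 3600 = 27.4882 hrs


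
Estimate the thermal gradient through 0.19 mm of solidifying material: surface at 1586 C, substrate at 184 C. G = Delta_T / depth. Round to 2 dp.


G = (1586-184)/0.19 = 7378.95 C/mm


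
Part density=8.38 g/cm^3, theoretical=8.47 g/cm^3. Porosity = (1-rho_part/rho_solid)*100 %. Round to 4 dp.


Porosity = (1-8.38/8.47)*100 = 1.0626 %


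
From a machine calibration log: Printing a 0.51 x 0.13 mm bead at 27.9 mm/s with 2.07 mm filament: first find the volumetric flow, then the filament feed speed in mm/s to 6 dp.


Q = 0.51 * 0.13 * 27.9 = 1.84977 mm^3/s
A_fil = pi*(2.07/2)^2 = 3.36535259 mm^2
v_feed = 1.84977 / 3.36535259 = 0.549651 mm/s


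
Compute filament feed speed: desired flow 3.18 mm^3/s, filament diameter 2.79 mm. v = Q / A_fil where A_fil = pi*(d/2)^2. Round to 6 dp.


A = pi*(2.79/2)^2 = 6.113618
v = 3.18 / 6.113618 = 0.52015 mm/s


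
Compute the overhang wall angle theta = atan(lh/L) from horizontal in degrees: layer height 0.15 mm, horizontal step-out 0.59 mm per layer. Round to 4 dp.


angle = atan(0.15/0.59) = 14.2645 degrees


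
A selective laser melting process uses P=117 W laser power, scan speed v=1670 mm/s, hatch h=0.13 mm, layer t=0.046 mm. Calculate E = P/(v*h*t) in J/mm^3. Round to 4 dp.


E = 117 / (1670*0.13*0.046) = 11.7157 J/mm^3


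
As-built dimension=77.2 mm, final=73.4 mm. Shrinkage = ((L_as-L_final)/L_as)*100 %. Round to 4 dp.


Shrinkage = ((77.2-73.4)/77.2)*100 = 4.9223 %


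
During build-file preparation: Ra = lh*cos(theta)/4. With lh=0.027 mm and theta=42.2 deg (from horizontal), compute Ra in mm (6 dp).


Ra = 0.027 * cos(42.2) / 4 = 0.005 mm


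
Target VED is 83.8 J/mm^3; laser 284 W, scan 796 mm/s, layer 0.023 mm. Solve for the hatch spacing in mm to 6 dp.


h = 284 / (83.8*796*0.023) = 0.185112 mm


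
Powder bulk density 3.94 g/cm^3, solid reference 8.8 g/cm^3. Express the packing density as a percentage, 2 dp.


Packing = (3.94/8.8)*100 = 44.77 %


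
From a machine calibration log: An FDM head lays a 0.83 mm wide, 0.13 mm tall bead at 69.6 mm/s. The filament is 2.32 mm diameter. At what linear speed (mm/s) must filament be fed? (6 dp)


Q = 0.83 * 0.13 * 69.6 = 7.50984 mm^3/s
A_fil = pi*(2.32/2)^2 = 4.22732707 mm^2
v_feed = 7.50984 / 4.22732707 = 1.776498 mm/s


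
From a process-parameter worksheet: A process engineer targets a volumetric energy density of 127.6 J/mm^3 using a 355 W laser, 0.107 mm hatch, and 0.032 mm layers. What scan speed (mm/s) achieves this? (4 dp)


v = 355 / (127.6*0.107*0.032) = 812.5385 mm/s


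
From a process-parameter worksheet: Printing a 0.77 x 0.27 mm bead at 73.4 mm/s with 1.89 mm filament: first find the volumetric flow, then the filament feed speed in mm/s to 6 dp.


Q = 0.77 * 0.27 * 73.4 = 15.25986 mm^3/s
A_fil = pi*(1.89/2)^2 = 2.80552078 mm^2
v_feed = 15.25986 / 2.80552078 = 5.439225 mm/s
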